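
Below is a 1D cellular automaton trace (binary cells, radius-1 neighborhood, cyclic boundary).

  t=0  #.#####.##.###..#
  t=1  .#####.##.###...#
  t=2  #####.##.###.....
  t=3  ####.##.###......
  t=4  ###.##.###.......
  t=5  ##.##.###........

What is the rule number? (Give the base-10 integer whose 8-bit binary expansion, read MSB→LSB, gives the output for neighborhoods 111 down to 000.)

168

  nb ###: next=#  (t=0,i=3, bit7=1)
  nb ##.: next=.  (t=0,i=0, bit6=0)
  nb #.#: next=#  (t=0,i=1, bit5=1)
  nb #..: next=.  (t=0,i=14, bit4=0)
  nb .##: next=#  (t=0,i=2, bit3=1)
  nb .#.: next=.  (t=1,i=16, bit2=0)
  nb ..#: next=.  (t=0,i=15, bit1=0)
  nb ...: next=.  (t=1,i=14, bit0=0)
  bits 10101000 = 168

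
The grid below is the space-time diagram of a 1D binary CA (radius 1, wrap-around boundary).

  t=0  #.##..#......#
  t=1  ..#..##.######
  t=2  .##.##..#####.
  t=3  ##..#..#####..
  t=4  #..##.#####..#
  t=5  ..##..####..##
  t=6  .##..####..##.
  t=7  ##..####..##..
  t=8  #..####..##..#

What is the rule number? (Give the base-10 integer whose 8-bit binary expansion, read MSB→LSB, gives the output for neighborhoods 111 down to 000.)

  nb ###: next=#  (t=1,i=9, bit7=1)
  nb ##.: next=.  (t=0,i=0, bit6=0)
  nb #.#: next=.  (t=0,i=1, bit5=0)
  nb #..: next=.  (t=0,i=4, bit4=0)
  nb .##: next=#  (t=0,i=2, bit3=1)
  nb .#.: next=#  (t=0,i=6, bit2=1)
  nb ..#: next=#  (t=0,i=5, bit1=1)
  nb ...: next=#  (t=0,i=8, bit0=1)
  bits 10001111 = 143

143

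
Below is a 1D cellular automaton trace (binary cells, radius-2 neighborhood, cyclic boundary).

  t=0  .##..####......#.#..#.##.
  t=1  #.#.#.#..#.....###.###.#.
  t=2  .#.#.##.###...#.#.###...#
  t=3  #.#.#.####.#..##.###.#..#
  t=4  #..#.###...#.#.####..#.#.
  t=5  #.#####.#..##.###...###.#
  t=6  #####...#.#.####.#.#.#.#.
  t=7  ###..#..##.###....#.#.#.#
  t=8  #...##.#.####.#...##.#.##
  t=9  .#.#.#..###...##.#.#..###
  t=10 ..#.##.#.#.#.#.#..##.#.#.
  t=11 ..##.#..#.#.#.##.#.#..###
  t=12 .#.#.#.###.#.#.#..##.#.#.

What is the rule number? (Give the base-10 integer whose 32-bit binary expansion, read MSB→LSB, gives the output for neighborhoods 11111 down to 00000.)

2308767032

  nb #####: next=#  (t=5,i=4, bit31=1)
  nb ####.: next=.  (t=0,i=7, bit30=0)
  nb ###.#: next=.  (t=1,i=17, bit29=0)
  nb ###..: next=.  (t=0,i=8, bit28=0)
  nb ##.##: next=#  (t=1,i=18, bit27=1)
  nb ##.#.: next=.  (t=1,i=22, bit26=0)
  nb ##..#: next=.  (t=0,i=3, bit25=0)
  nb ##...: next=#  (t=0,i=9, bit24=1)
  nb #.###: next=#  (t=1,i=19, bit23=1)
  nb #.##.: next=.  (t=0,i=22, bit22=0)
  nb #.#.#: next=.  (t=1,i=0, bit21=0)
  nb #.#..: next=#  (t=0,i=17, bit20=1)
  nb #..##: next=#  (t=0,i=0, bit19=1)
  nb #..#.: next=#  (t=0,i=19, bit18=1)
  nb #...#: next=.  (t=2,i=12, bit17=0)
  nb #....: next=.  (t=0,i=10, bit16=0)
  nb .####: next=#  (t=0,i=6, bit15=1)
  nb .###.: next=#  (t=1,i=16, bit14=1)
  nb .##.#: next=#  (t=2,i=6, bit13=1)
  nb .##..: next=#  (t=0,i=2, bit12=1)
  nb .#.##: next=#  (t=0,i=21, bit11=1)
  nb .#.#.: next=#  (t=0,i=16, bit10=1)
  nb .#..#: next=.  (t=0,i=18, bit9=0)
  nb .#...: next=#  (t=1,i=10, bit8=1)
  nb ..###: next=.  (t=0,i=5, bit7=0)
  nb ..##.: next=.  (t=0,i=1, bit6=0)
  nb ..#.#: next=#  (t=0,i=15, bit5=1)
  nb ..#..: next=#  (t=1,i=9, bit4=1)
  nb ...##: next=#  (t=1,i=14, bit3=1)
  nb ...#.: next=.  (t=0,i=14, bit2=0)
  nb ....#: next=.  (t=0,i=13, bit1=0)
  nb .....: next=.  (t=0,i=11, bit0=0)
  bits 10001001100111001111110100111000 = 2308767032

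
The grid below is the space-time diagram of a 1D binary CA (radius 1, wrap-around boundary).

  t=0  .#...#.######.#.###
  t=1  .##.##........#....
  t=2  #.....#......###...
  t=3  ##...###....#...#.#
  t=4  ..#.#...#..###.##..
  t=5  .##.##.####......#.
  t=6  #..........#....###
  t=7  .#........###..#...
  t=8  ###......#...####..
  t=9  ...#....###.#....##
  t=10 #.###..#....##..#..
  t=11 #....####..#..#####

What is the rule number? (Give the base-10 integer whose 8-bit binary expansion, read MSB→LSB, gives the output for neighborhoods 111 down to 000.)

  ###|.  b7=0 t=0,i=8
  ##.|.  b6=0 t=0,i=12
  #.#|.  b5=0 t=0,i=0
  #..|#  b4=1 t=0,i=2
  .##|.  b3=0 t=0,i=7
  .#.|#  b2=1 t=0,i=1
  ..#|#  b1=1 t=0,i=4
  ...|.  b0=0 t=0,i=3
  bits 00010110 = 22

22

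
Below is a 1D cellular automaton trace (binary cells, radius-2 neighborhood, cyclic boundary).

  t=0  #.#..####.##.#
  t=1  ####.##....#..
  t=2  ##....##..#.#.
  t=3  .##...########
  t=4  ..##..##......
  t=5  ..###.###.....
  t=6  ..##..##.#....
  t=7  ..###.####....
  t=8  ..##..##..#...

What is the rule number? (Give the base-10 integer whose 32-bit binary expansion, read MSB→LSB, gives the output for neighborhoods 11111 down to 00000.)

129302244

  #####|.  b31=0 t=3,i=8
  ####.|.  b30=0 t=0,i=7
  ###.#|.  b29=0 t=0,i=8
  ###..|.  b28=0 t=5,i=8
  ##.##|.  b27=0 t=0,i=9
  ##.#.|#  b26=1 t=0,i=1
  ##..#|#  b25=1 t=2,i=8
  ##...|#  b24=1 t=1,i=7
  #.###|#  b23=1 t=5,i=6
  #.##.|.  b22=0 t=0,i=10
  #.#.#|#  b21=1 t=2,i=12
  #.#..|#  b20=1 t=0,i=2
  #..##|.  b19=0 t=0,i=4
  #..#.|#  b18=1 t=2,i=9
  #...#|.  b17=0 t=3,i=4
  #....|.  b16=0 t=1,i=8
  .####|#  b15=1 t=0,i=6
  .###.|#  b14=1 t=5,i=3
  .##.#|#  b13=1 t=0,i=0
  .##..|#  b12=1 t=1,i=6
  .#.##|#  b11=1 t=2,i=13
  .#.#.|#  b10=1 t=2,i=11
  .#..#|#  b9=1 t=0,i=3
  .#...|.  b8=0 t=6,i=10
  ..###|#  b7=1 t=0,i=5
  ..##.|#  b6=1 t=2,i=6
  ..#.#|#  b5=1 t=2,i=10
  ..#..|.  b4=0 t=1,i=11
  ...##|.  b3=0 t=2,i=5
  ...#.|#  b2=1 t=1,i=10
  ....#|.  b1=0 t=1,i=9
  .....|.  b0=0 t=4,i=10
  bits 00000111101101001111111011100100 = 129302244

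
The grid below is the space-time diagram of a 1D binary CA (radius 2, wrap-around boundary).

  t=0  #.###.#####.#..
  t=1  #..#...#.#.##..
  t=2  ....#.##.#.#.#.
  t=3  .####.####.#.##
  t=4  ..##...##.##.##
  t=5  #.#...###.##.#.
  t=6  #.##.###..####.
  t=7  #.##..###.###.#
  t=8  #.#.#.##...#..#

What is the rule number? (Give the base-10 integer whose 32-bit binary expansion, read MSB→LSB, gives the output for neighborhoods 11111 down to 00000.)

  ##### -> .   bit 31 = 0  t=0,i=8
  ####. -> #   bit 30 = 1  t=0,i=9
  ###.# -> .   bit 29 = 0  t=0,i=4
  ###.. -> #   bit 28 = 1  t=6,i=7
  ##.## -> .   bit 27 = 0  t=0,i=5
  ##.#. -> #   bit 26 = 1  t=0,i=11
  ##..# -> #   bit 25 = 1  t=1,i=13
  ##... -> .   bit 24 = 0  t=4,i=4
  #.### -> .   bit 23 = 0  t=0,i=2
  #.##. -> #   bit 22 = 1  t=1,i=11
  #.#.# -> #   bit 21 = 1  t=1,i=9
  #.#.. -> #   bit 20 = 1  t=0,i=12
  #..## -> .   bit 19 = 0  t=4,i=1
  #..#. -> .   bit 18 = 0  t=0,i=14
  #...# -> .   bit 17 = 0  t=1,i=5
  #.... -> .   bit 16 = 0  t=2,i=0
  .#### -> #   bit 15 = 1  t=0,i=7
  .###. -> #   bit 14 = 1  t=0,i=3
  .##.# -> #   bit 13 = 1  t=2,i=7
  .##.. -> .   bit 12 = 0  t=1,i=12
  .#.## -> .   bit 11 = 0  t=0,i=1
  .#.#. -> .   bit 10 = 0  t=1,i=8
  .#..# -> .   bit 9 = 0  t=0,i=13
  .#... -> #   bit 8 = 1  t=1,i=4
  ..### -> #   bit 7 = 1  t=5,i=6
  ..##. -> #   bit 6 = 1  t=4,i=2
  ..#.# -> #   bit 5 = 1  t=0,i=0
  ..#.. -> .   bit 4 = 0  t=1,i=0
  ...## -> #   bit 3 = 1  t=4,i=6
  ...#. -> #   bit 2 = 1  t=1,i=6
  ....# -> #   bit 1 = 1  t=2,i=2
  ..... -> #   bit 0 = 1  t=2,i=1
  bits 01010110011100001110000111101111 = 1450238447

1450238447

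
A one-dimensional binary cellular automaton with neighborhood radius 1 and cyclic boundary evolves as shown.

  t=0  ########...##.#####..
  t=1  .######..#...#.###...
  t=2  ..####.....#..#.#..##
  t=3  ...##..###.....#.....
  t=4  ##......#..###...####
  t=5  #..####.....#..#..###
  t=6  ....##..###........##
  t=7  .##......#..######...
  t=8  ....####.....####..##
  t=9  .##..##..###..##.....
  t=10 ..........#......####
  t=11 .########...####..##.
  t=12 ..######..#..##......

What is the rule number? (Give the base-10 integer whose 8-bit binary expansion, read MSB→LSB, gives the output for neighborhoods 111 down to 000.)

  [7] ### => #  t=0,i=1
  [6] ##. => .  t=0,i=7
  [5] #.# => #  t=0,i=13
  [4] #.. => .  t=0,i=8
  [3] .## => .  t=0,i=0
  [2] .#. => .  t=1,i=9
  [1] ..# => .  t=0,i=10
  [0] ... => #  t=0,i=9
  bits 10100001 = 161

161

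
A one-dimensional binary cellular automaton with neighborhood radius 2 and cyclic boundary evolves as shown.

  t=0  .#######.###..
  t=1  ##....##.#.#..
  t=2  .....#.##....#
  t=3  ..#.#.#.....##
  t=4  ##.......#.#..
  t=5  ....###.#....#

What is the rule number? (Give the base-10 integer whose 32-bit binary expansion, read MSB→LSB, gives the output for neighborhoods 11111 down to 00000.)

1988896925

  nb #####: next=.  (t=0,i=3, bit31=0)
  nb ####.: next=#  (t=0,i=6, bit30=1)
  nb ###.#: next=#  (t=0,i=7, bit29=1)
  nb ###..: next=#  (t=0,i=11, bit28=1)
  nb ##.##: next=.  (t=0,i=8, bit27=0)
  nb ##.#.: next=#  (t=1,i=8, bit26=1)
  nb ##..#: next=#  (t=3,i=0, bit25=1)
  nb ##...: next=.  (t=0,i=12, bit24=0)
  nb #.###: next=#  (t=0,i=9, bit23=1)
  nb #.##.: next=.  (t=2,i=7, bit22=0)
  nb #.#.#: next=.  (t=1,i=9, bit21=0)
  nb #.#..: next=.  (t=1,i=11, bit20=0)
  nb #..##: next=#  (t=1,i=13, bit19=1)
  nb #..#.: next=#  (t=3,i=1, bit18=1)
  nb #...#: next=.  (t=0,i=13, bit17=0)
  nb #....: next=.  (t=1,i=3, bit16=0)
  nb .####: next=.  (t=0,i=2, bit15=0)
  nb .###.: next=.  (t=0,i=10, bit14=0)
  nb .##.#: next=#  (t=1,i=7, bit13=1)
  nb .##..: next=.  (t=1,i=1, bit12=0)
  nb .#.##: next=#  (t=2,i=6, bit11=1)
  nb .#.#.: next=.  (t=1,i=10, bit10=0)
  nb .#..#: next=.  (t=1,i=12, bit9=0)
  nb .#...: next=.  (t=2,i=0, bit8=0)
  nb ..###: next=#  (t=0,i=1, bit7=1)
  nb ..##.: next=.  (t=1,i=0, bit6=0)
  nb ..#.#: next=.  (t=2,i=5, bit5=0)
  nb ..#..: next=#  (t=2,i=13, bit4=1)
  nb ...##: next=#  (t=0,i=0, bit3=1)
  nb ...#.: next=#  (t=2,i=4, bit2=1)
  nb ....#: next=.  (t=1,i=4, bit1=0)
  nb .....: next=#  (t=2,i=2, bit0=1)
  bits 01110110100011000010100010011101 = 1988896925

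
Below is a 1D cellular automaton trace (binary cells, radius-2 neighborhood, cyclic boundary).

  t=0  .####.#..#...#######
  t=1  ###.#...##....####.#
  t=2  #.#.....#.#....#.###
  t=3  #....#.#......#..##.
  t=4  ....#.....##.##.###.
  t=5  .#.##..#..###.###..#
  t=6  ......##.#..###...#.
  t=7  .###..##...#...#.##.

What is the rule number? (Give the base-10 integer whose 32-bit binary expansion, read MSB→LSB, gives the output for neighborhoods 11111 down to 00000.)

2844565589

  ##### -> #   bit 31 = 1  t=0,i=15
  ####. -> .   bit 30 = 0  t=0,i=3
  ###.# -> #   bit 29 = 1  t=0,i=4
  ###.. -> .   bit 28 = 0  t=4,i=18
  ##.## -> #   bit 27 = 1  t=0,i=0
  ##.#. -> .   bit 26 = 0  t=0,i=5
  ##..# -> .   bit 25 = 0  t=5,i=5
  ##... -> #   bit 24 = 1  t=1,i=10
  #.### -> #   bit 23 = 1  t=0,i=1
  #.##. -> .   bit 22 = 0  t=4,i=13
  #.#.# -> .   bit 21 = 0  t=5,i=1
  #.#.. -> .   bit 20 = 0  t=0,i=6
  #..## -> #   bit 19 = 1  t=3,i=16
  #..#. -> #   bit 18 = 1  t=0,i=8
  #...# -> .   bit 17 = 0  t=0,i=11
  #.... -> .   bit 16 = 0  t=1,i=11
  .#### -> #   bit 15 = 1  t=0,i=2
  .###. -> .   bit 14 = 0  t=4,i=17
  .##.# -> #   bit 13 = 1  t=3,i=18
  .##.. -> .   bit 12 = 0  t=1,i=9
  .#.## -> .   bit 11 = 0  t=2,i=16
  .#.#. -> .   bit 10 = 0  t=2,i=9
  .#..# -> .   bit 9 = 0  t=0,i=7
  .#... -> .   bit 8 = 0  t=0,i=10
  ..### -> .   bit 7 = 0  t=0,i=13
  ..##. -> #   bit 6 = 1  t=1,i=8
  ..#.# -> .   bit 5 = 0  t=2,i=8
  ..#.. -> #   bit 4 = 1  t=0,i=9
  ...## -> .   bit 3 = 0  t=0,i=12
  ...#. -> #   bit 2 = 1  t=2,i=7
  ....# -> .   bit 1 = 0  t=1,i=12
  ..... -> #   bit 0 = 1  t=2,i=5
  bits 10101001100011001010000001010101 = 2844565589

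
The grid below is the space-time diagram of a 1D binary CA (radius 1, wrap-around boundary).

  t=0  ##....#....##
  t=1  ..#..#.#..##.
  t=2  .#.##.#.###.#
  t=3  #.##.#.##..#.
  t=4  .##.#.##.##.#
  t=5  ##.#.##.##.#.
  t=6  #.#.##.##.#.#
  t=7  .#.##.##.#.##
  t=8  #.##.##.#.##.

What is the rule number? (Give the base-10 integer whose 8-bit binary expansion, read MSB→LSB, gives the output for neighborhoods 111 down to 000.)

58

  ### -> .   bit 7 = 0  t=0,i=0
  ##. -> .   bit 6 = 0  t=0,i=1
  #.# -> #   bit 5 = 1  t=1,i=6
  #.. -> #   bit 4 = 1  t=0,i=2
  .## -> #   bit 3 = 1  t=0,i=11
  .#. -> .   bit 2 = 0  t=0,i=6
  ..# -> #   bit 1 = 1  t=0,i=5
  ... -> .   bit 0 = 0  t=0,i=3
  bits 00111010 = 58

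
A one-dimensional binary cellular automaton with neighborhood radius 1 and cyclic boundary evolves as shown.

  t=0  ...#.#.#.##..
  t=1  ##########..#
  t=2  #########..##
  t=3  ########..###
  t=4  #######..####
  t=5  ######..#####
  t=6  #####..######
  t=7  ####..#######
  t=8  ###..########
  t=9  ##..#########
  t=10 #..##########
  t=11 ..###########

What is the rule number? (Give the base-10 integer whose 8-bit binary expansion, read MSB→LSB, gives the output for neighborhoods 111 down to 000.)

  ###|#  b7=1 t=1,i=0
  ##.|.  b6=0 t=0,i=10
  #.#|#  b5=1 t=0,i=4
  #..|.  b4=0 t=0,i=11
  .##|#  b3=1 t=0,i=9
  .#.|#  b2=1 t=0,i=3
  ..#|#  b1=1 t=0,i=2
  ...|#  b0=1 t=0,i=0
  bits 10101111 = 175

175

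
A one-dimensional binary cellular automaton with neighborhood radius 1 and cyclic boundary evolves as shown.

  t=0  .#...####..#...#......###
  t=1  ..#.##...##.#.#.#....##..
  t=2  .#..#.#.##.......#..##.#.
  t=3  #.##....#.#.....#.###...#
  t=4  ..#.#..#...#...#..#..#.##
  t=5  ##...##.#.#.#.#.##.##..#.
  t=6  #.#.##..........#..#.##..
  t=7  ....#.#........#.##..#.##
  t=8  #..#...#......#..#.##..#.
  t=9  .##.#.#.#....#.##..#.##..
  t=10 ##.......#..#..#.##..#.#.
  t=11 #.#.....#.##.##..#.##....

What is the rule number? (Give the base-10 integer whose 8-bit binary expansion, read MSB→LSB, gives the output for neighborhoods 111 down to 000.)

  ### -> .   bit 7 = 0  t=0,i=6
  ##. -> .   bit 6 = 0  t=0,i=8
  #.# -> .   bit 5 = 0  t=0,i=0
  #.. -> #   bit 4 = 1  t=0,i=2
  .## -> #   bit 3 = 1  t=0,i=5
  .#. -> .   bit 2 = 0  t=0,i=1
  ..# -> #   bit 1 = 1  t=0,i=4
  ... -> .   bit 0 = 0  t=0,i=3
  bits 00011010 = 26

26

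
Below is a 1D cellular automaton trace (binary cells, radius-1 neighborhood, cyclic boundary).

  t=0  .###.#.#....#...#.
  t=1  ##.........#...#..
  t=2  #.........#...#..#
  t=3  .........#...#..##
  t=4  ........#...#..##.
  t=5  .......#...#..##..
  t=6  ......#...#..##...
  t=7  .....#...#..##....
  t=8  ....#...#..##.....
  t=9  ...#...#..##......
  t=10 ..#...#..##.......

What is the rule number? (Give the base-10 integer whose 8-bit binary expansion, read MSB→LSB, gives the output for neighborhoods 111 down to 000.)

  ### -> .   bit 7 = 0  t=0,i=2
  ##. -> .   bit 6 = 0  t=0,i=3
  #.# -> .   bit 5 = 0  t=0,i=4
  #.. -> .   bit 4 = 0  t=0,i=8
  .## -> #   bit 3 = 1  t=0,i=1
  .#. -> .   bit 2 = 0  t=0,i=5
  ..# -> #   bit 1 = 1  t=0,i=0
  ... -> .   bit 0 = 0  t=0,i=9
  bits 00001010 = 10

10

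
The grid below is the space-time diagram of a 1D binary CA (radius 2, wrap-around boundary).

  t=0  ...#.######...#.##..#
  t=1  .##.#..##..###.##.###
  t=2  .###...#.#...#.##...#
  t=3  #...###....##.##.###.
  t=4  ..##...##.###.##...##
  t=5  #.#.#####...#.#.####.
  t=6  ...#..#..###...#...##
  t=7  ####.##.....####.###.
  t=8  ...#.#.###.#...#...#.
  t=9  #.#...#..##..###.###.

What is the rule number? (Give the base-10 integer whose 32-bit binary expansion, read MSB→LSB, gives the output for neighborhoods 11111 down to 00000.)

  ##### -> #   bit 31 = 1  t=0,i=7
  ####. -> .   bit 30 = 0  t=0,i=9
  ###.# -> #   bit 29 = 1  t=1,i=13
  ###.. -> .   bit 28 = 0  t=0,i=10
  ##.## -> .   bit 27 = 0  t=1,i=0
  ##.#. -> #   bit 26 = 1  t=1,i=3
  ##..# -> #   bit 25 = 1  t=0,i=18
  ##... -> #   bit 24 = 1  t=0,i=11
  #.### -> .   bit 23 = 0  t=0,i=5
  #.##. -> #   bit 22 = 1  t=0,i=16
  #.#.# -> .   bit 21 = 0  t=5,i=0
  #.#.. -> .   bit 20 = 0  t=1,i=4
  #..## -> .   bit 19 = 0  t=1,i=6
  #..#. -> #   bit 18 = 1  t=0,i=19
  #...# -> #   bit 17 = 1  t=0,i=1
  #.... -> #   bit 16 = 1  t=3,i=8
  .#### -> .   bit 15 = 0  t=0,i=6
  .###. -> .   bit 14 = 0  t=1,i=12
  .##.# -> #   bit 13 = 1  t=1,i=2
  .##.. -> .   bit 12 = 0  t=0,i=17
  .#.## -> #   bit 11 = 1  t=0,i=4
  .#.#. -> .   bit 10 = 0  t=2,i=8
  .#..# -> .   bit 9 = 0  t=1,i=5
  .#... -> .   bit 8 = 0  t=0,i=0
  ..### -> .   bit 7 = 0  t=1,i=11
  ..##. -> #   bit 6 = 1  t=1,i=7
  ..#.# -> .   bit 5 = 0  t=0,i=3
  ..#.. -> #   bit 4 = 1  t=0,i=20
  ...## -> #   bit 3 = 1  t=3,i=3
  ...#. -> #   bit 2 = 1  t=0,i=2
  ....# -> .   bit 1 = 0  t=3,i=9
  ..... -> #   bit 0 = 1  t=7,i=9
  bits 10100111010001110010100001011101 = 2806458461

2806458461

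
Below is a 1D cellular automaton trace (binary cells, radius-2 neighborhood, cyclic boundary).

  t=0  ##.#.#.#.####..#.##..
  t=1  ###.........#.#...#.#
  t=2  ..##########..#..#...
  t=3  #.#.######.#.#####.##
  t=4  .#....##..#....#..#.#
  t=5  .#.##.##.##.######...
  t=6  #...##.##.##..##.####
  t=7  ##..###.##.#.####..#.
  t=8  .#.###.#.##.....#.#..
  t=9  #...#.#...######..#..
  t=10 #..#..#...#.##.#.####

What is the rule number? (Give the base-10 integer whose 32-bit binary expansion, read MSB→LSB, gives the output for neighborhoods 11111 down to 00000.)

2635952855

  #####|#  b31=1 t=2,i=4
  ####.|.  b30=0 t=0,i=11
  ###.#|.  b29=0 t=3,i=0
  ###..|#  b28=1 t=0,i=12
  ##.##|#  b27=1 t=3,i=18
  ##.#.|#  b26=1 t=0,i=2
  ##..#|.  b25=0 t=0,i=13
  ##...|#  b24=1 t=1,i=3
  #.###|.  b23=0 t=0,i=9
  #.##.|.  b22=0 t=0,i=17
  #.#.#|.  b21=0 t=0,i=3
  #.#..|#  b20=1 t=1,i=14
  #..##|#  b19=1 t=0,i=20
  #..#.|#  b18=1 t=0,i=14
  #...#|.  b17=0 t=1,i=16
  #....|#  b16=1 t=1,i=4
  .####|.  b15=0 t=0,i=10
  .###.|#  b14=1 t=3,i=20
  .##.#|#  b13=1 t=0,i=1
  .##..|#  b12=1 t=0,i=18
  .#.##|.  b11=0 t=0,i=8
  .#.#.|.  b10=0 t=0,i=4
  .#..#|#  b9=1 t=2,i=15
  .#...|.  b8=0 t=1,i=15
  ..###|#  b7=1 t=2,i=2
  ..##.|#  b6=1 t=0,i=0
  ..#.#|.  b5=0 t=0,i=15
  ..#..|#  b4=1 t=2,i=14
  ...##|.  b3=0 t=2,i=1
  ...#.|#  b2=1 t=1,i=11
  ....#|#  b1=1 t=1,i=10
  .....|#  b0=1 t=1,i=5
  bits 10011101000111010111001011010111 = 2635952855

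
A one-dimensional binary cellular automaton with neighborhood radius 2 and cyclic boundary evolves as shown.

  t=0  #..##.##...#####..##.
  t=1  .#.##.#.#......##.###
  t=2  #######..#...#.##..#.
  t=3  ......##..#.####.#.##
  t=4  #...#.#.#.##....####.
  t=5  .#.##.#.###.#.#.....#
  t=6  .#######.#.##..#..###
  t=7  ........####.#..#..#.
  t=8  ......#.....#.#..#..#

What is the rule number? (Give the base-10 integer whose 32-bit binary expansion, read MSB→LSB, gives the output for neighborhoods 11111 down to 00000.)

392194918

  nb #####: next=.  (t=0,i=13, bit31=0)
  nb ####.: next=.  (t=0,i=14, bit30=0)
  nb ###.#: next=.  (t=1,i=20, bit29=0)
  nb ###..: next=#  (t=0,i=15, bit28=1)
  nb ##.##: next=.  (t=0,i=5, bit27=0)
  nb ##.#.: next=#  (t=0,i=20, bit26=1)
  nb ##..#: next=#  (t=0,i=16, bit25=1)
  nb ##...: next=#  (t=0,i=8, bit24=1)
  nb #.###: next=.  (t=1,i=18, bit23=0)
  nb #.##.: next=#  (t=0,i=6, bit22=1)
  nb #.#.#: next=#  (t=1,i=1, bit21=1)
  nb #.#..: next=.  (t=0,i=0, bit20=0)
  nb #..##: next=.  (t=0,i=2, bit19=0)
  nb #..#.: next=.  (t=2,i=8, bit18=0)
  nb #...#: next=.  (t=0,i=9, bit17=0)
  nb #....: next=.  (t=1,i=10, bit16=0)
  nb .####: next=.  (t=0,i=12, bit15=0)
  nb .###.: next=#  (t=1,i=19, bit14=1)
  nb .##.#: next=#  (t=0,i=4, bit13=1)
  nb .##..: next=.  (t=0,i=7, bit12=0)
  nb .#.##: next=#  (t=1,i=2, bit11=1)
  nb .#.#.: next=.  (t=1,i=7, bit10=0)
  nb .#..#: next=#  (t=0,i=1, bit9=1)
  nb .#...: next=#  (t=1,i=9, bit8=1)
  nb ..###: next=.  (t=0,i=11, bit7=0)
  nb ..##.: next=#  (t=0,i=3, bit6=1)
  nb ..#.#: next=#  (t=2,i=13, bit5=1)
  nb ..#..: next=.  (t=2,i=9, bit4=0)
  nb ...##: next=.  (t=0,i=10, bit3=0)
  nb ...#.: next=#  (t=2,i=12, bit2=1)
  nb ....#: next=#  (t=1,i=13, bit1=1)
  nb .....: next=.  (t=1,i=11, bit0=0)
  bits 00010111011000000110101101100110 = 392194918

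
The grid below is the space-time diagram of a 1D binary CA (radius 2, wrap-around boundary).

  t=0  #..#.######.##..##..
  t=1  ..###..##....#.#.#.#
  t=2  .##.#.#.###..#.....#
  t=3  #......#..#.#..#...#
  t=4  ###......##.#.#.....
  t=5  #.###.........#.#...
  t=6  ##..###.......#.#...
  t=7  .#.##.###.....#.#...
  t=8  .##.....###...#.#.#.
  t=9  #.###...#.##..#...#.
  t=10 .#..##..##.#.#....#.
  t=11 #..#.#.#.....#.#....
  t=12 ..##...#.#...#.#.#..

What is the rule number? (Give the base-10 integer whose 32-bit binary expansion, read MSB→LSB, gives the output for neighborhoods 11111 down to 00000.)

  #####|#  b31=1 t=0,i=7
  ####.|.  b30=0 t=0,i=9
  ###.#|.  b29=0 t=0,i=10
  ###..|#  b28=1 t=1,i=4
  ##.##|.  b27=0 t=0,i=11
  ##.#.|.  b26=0 t=2,i=3
  ##..#|.  b25=0 t=0,i=14
  ##...|#  b24=1 t=1,i=9
  #.###|.  b23=0 t=0,i=5
  #.##.|.  b22=0 t=0,i=12
  #.#.#|.  b21=0 t=1,i=15
  #.#..|#  b20=1 t=1,i=19
  #..##|#  b19=1 t=0,i=15
  #..#.|#  b18=1 t=0,i=2
  #...#|.  b17=0 t=3,i=17
  #....|#  b16=1 t=1,i=10
  .####|.  b15=0 t=0,i=6
  .###.|.  b14=0 t=1,i=3
  .##.#|.  b13=0 t=2,i=2
  .##..|#  b12=1 t=0,i=13
  .#.##|#  b11=1 t=0,i=4
  .#.#.|.  b10=0 t=1,i=14
  .#..#|.  b9=0 t=0,i=1
  .#...|.  b8=0 t=2,i=14
  ..###|#  b7=1 t=1,i=2
  ..##.|.  b6=0 t=0,i=16
  ..#.#|#  b5=1 t=0,i=3
  ..#..|.  b4=0 t=0,i=0
  ...##|.  b3=0 t=3,i=18
  ...#.|.  b2=0 t=1,i=12
  ....#|.  b1=0 t=1,i=11
  .....|.  b0=0 t=2,i=16
  bits 10010001000111010001100010100000 = 2434603168

2434603168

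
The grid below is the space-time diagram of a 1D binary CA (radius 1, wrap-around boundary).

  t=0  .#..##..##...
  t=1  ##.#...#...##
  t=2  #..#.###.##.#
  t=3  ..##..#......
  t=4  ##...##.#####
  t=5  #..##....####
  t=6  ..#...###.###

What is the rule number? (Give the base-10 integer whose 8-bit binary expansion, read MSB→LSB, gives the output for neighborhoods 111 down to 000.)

  ###|#  b7=1 t=1,i=0
  ##.|.  b6=0 t=0,i=5
  #.#|.  b5=0 t=1,i=2
  #..|.  b4=0 t=0,i=2
  .##|.  b3=0 t=0,i=4
  .#.|#  b2=1 t=0,i=1
  ..#|#  b1=1 t=0,i=0
  ...|#  b0=1 t=0,i=11
  bits 10000111 = 135

135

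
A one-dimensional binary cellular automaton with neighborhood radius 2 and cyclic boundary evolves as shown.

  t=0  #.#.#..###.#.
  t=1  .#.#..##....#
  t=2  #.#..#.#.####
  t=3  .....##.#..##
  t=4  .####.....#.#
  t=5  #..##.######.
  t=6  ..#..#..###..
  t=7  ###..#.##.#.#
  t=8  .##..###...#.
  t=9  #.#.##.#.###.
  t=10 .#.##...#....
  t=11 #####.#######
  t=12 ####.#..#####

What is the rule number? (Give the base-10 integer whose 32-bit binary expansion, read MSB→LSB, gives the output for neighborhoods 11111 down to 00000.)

  [31] ##### => #  t=2,i=11
  [30] ####. => #  t=2,i=12
  [29] ###.# => .  t=0,i=9
  [28] ###.. => #  t=4,i=4
  [27] ##.## => #  t=5,i=5
  [26] ##.#. => .  t=0,i=10
  [25] ##..# => .  t=7,i=3
  [24] ##... => .  t=1,i=8
  [23] #.### => .  t=2,i=9
  [22] #.##. => #  t=7,i=7
  [21] #.#.# => .  t=0,i=0
  [20] #.#.. => .  t=0,i=4
  [19] #..## => #  t=0,i=6
  [18] #..#. => .  t=2,i=4
  [17] #...# => #  t=8,i=9
  [16] #.... => #  t=1,i=9
  [15] .#### => .  t=2,i=10
  [14] .###. => .  t=0,i=8
  [13] .##.# => .  t=3,i=6
  [12] .##.. => #  t=1,i=7
  [11] .#.## => #  t=2,i=8
  [10] .#.#. => #  t=0,i=1
  [9] .#..# => .  t=0,i=5
  [8] .#... => #  t=10,i=9
  [7] ..### => #  t=0,i=7
  [6] ..##. => .  t=1,i=6
  [5] ..#.# => #  t=1,i=12
  [4] ..#.. => #  t=6,i=2
  [3] ...## => #  t=3,i=4
  [2] ...#. => #  t=1,i=11
  [1] ....# => #  t=1,i=10
  [0] ..... => #  t=3,i=2
  bits 11011000010010110001110110111111 = 3628801471

3628801471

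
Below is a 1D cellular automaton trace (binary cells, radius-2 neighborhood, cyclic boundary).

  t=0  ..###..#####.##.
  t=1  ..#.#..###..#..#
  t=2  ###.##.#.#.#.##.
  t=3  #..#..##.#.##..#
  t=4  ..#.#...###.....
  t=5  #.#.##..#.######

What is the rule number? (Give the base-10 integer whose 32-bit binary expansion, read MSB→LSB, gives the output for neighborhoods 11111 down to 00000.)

2645920675

  #####|#  b31=1 t=0,i=9
  ####.|.  b30=0 t=0,i=10
  ###.#|.  b29=0 t=0,i=11
  ###..|#  b28=1 t=0,i=4
  ##.##|#  b27=1 t=0,i=12
  ##.#.|#  b26=1 t=2,i=6
  ##..#|.  b25=0 t=0,i=5
  ##...|#  b24=1 t=0,i=15
  #.###|#  b23=1 t=2,i=0
  #.##.|.  b22=0 t=0,i=13
  #.#.#|#  b21=1 t=2,i=7
  #.#..|#  b20=1 t=1,i=4
  #..##|.  b19=0 t=0,i=6
  #..#.|#  b18=1 t=1,i=1
  #...#|.  b17=0 t=0,i=0
  #....|#  b16=1 t=4,i=12
  .####|#  b15=1 t=0,i=8
  .###.|.  b14=0 t=0,i=3
  .##.#|.  b13=0 t=2,i=5
  .##..|.  b12=0 t=0,i=14
  .#.##|#  b11=1 t=2,i=12
  .#.#.|.  b10=0 t=1,i=3
  .#..#|#  b9=1 t=1,i=0
  .#...|#  b8=1 t=4,i=5
  ..###|#  b7=1 t=0,i=2
  ..##.|.  b6=0 t=3,i=6
  ..#.#|#  b5=1 t=1,i=2
  ..#..|.  b4=0 t=1,i=12
  ...##|.  b3=0 t=0,i=1
  ...#.|.  b2=0 t=4,i=1
  ....#|#  b1=1 t=4,i=0
  .....|#  b0=1 t=4,i=13
  bits 10011101101101011000101110100011 = 2645920675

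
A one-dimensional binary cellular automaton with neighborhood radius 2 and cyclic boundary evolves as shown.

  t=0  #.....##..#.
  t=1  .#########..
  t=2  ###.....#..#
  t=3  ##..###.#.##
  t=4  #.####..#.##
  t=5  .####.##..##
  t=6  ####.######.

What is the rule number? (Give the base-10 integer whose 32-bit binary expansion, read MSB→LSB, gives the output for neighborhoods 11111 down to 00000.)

1257230811

  [31] ##### => .  t=1,i=3
  [30] ####. => #  t=1,i=8
  [29] ###.# => .  t=3,i=6
  [28] ###.. => .  t=1,i=9
  [27] ##.## => #  t=4,i=1
  [26] ##.#. => .  t=3,i=7
  [25] ##..# => #  t=0,i=8
  [24] ##... => .  t=1,i=10
  [23] #.### => #  t=3,i=10
  [22] #.##. => #  t=5,i=6
  [21] #.#.# => #  t=3,i=8
  [20] #.#.. => .  t=0,i=0
  [19] #..## => #  t=2,i=10
  [18] #..#. => #  t=0,i=9
  [17] #...# => #  t=1,i=11
  [16] #.... => #  t=0,i=2
  [15] .#### => #  t=1,i=2
  [14] .###. => #  t=3,i=5
  [13] .##.# => .  t=5,i=11
  [12] .##.. => #  t=0,i=7
  [11] .#.## => .  t=3,i=9
  [10] .#.#. => .  t=0,i=11
  [9] .#..# => .  t=2,i=9
  [8] .#... => #  t=0,i=1
  [7] ..### => #  t=1,i=1
  [6] ..##. => #  t=0,i=6
  [5] ..#.# => .  t=0,i=10
  [4] ..#.. => #  t=2,i=8
  [3] ...## => #  t=0,i=5
  [2] ...#. => .  t=2,i=7
  [1] ....# => #  t=0,i=4
  [0] ..... => #  t=0,i=3
  bits 01001010111011111101000111011011 = 1257230811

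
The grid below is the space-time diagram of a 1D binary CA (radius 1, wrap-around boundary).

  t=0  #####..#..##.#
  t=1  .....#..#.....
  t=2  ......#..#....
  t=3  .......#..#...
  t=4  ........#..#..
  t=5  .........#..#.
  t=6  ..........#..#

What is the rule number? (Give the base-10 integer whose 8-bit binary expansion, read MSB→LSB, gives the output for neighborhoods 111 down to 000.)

  ###|.  b7=0 t=0,i=0
  ##.|.  b6=0 t=0,i=4
  #.#|.  b5=0 t=0,i=12
  #..|#  b4=1 t=0,i=5
  .##|.  b3=0 t=0,i=10
  .#.|.  b2=0 t=0,i=7
  ..#|.  b1=0 t=0,i=6
  ...|.  b0=0 t=1,i=0
  bits 00010000 = 16

16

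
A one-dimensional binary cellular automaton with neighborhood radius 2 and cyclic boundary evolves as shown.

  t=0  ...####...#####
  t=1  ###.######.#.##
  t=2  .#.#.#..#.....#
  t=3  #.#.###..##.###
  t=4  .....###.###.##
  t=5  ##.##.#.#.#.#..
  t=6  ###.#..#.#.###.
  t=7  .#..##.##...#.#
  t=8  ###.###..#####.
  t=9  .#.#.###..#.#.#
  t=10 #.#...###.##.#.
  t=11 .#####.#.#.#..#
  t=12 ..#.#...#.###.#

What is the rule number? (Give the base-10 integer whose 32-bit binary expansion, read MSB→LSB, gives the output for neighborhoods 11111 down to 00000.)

1528031086

  [31] ##### => .  t=0,i=12
  [30] ####. => #  t=0,i=5
  [29] ###.# => .  t=1,i=2
  [28] ###.. => #  t=0,i=6
  [27] ##.## => #  t=1,i=3
  [26] ##.#. => .  t=1,i=10
  [25] ##..# => #  t=3,i=7
  [24] ##... => #  t=0,i=0
  [23] #.### => .  t=1,i=4
  [22] #.##. => .  t=4,i=13
  [21] #.#.# => .  t=1,i=11
  [20] #.#.. => #  t=2,i=5
  [19] #..## => .  t=3,i=8
  [18] #..#. => .  t=2,i=7
  [17] #...# => #  t=0,i=1
  [16] #.... => #  t=2,i=10
  [15] .#### => #  t=0,i=4
  [14] .###. => #  t=3,i=5
  [13] .##.# => #  t=3,i=10
  [12] .##.. => .  t=4,i=14
  [11] .#.## => .  t=1,i=12
  [10] .#.#. => #  t=2,i=0
  [9] .#..# => #  t=2,i=6
  [8] .#... => #  t=2,i=9
  [7] ..### => .  t=0,i=3
  [6] ..##. => #  t=3,i=9
  [5] ..#.# => #  t=2,i=14
  [4] ..#.. => .  t=2,i=8
  [3] ...## => #  t=0,i=2
  [2] ...#. => #  t=2,i=13
  [1] ....# => #  t=2,i=12
  [0] ..... => .  t=2,i=11
  bits 01011011000100111110011101101110 = 1528031086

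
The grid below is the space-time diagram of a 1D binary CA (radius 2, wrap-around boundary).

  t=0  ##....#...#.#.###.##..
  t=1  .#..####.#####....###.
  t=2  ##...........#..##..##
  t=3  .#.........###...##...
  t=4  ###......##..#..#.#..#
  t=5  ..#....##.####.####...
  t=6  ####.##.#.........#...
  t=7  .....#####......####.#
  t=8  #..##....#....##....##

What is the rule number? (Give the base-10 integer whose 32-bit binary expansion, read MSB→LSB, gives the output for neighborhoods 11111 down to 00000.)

  [31] ##### => .  t=1,i=11
  [30] ####. => .  t=1,i=6
  [29] ###.# => .  t=0,i=16
  [28] ###.. => #  t=1,i=13
  [27] ##.## => .  t=0,i=17
  [26] ##.#. => #  t=6,i=7
  [25] ##..# => #  t=0,i=20
  [24] ##... => .  t=0,i=2
  [23] #.### => .  t=0,i=14
  [22] #.##. => #  t=0,i=18
  [21] #.#.# => #  t=0,i=12
  [20] #.#.. => #  t=4,i=18
  [19] #..## => .  t=0,i=21
  [18] #..#. => #  t=1,i=0
  [17] #...# => .  t=0,i=8
  [16] #.... => .  t=0,i=3
  [15] .#### => .  t=1,i=5
  [14] .###. => .  t=0,i=15
  [13] .##.# => #  t=5,i=8
  [12] .##.. => #  t=0,i=1
  [11] .#.## => #  t=0,i=13
  [10] .#.#. => #  t=0,i=11
  [9] .#..# => .  t=1,i=2
  [8] .#... => #  t=0,i=7
  [7] ..### => .  t=1,i=4
  [6] ..##. => .  t=0,i=0
  [5] ..#.# => #  t=0,i=10
  [4] ..#.. => #  t=0,i=6
  [3] ...## => #  t=1,i=17
  [2] ...#. => #  t=0,i=5
  [1] ....# => #  t=0,i=4
  [0] ..... => .  t=2,i=4
  bits 00010110011101000011110100111110 = 376716606

376716606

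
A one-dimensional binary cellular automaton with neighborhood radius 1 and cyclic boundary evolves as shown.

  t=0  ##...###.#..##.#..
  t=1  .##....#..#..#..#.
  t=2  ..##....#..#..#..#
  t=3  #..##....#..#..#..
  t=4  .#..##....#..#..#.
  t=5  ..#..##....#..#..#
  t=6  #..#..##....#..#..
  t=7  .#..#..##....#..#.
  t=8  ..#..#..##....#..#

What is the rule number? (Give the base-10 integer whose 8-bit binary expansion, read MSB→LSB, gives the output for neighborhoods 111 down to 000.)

  nb ###: next=.  (t=0,i=6, bit7=0)
  nb ##.: next=#  (t=0,i=1, bit6=1)
  nb #.#: next=.  (t=0,i=8, bit5=0)
  nb #..: next=#  (t=0,i=2, bit4=1)
  nb .##: next=.  (t=0,i=0, bit3=0)
  nb .#.: next=.  (t=0,i=9, bit2=0)
  nb ..#: next=.  (t=0,i=4, bit1=0)
  nb ...: next=.  (t=0,i=3, bit0=0)
  bits 01010000 = 80

80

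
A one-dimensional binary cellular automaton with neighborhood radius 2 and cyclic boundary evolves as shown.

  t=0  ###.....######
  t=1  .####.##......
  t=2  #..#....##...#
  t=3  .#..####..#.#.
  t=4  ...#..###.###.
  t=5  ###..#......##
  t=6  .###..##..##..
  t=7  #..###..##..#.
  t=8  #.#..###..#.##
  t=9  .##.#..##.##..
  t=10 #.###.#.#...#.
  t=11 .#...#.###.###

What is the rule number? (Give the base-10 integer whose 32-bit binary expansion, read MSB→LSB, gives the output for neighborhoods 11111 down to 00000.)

  [31] ##### => .  t=0,i=0
  [30] ####. => #  t=0,i=1
  [29] ###.# => .  t=1,i=4
  [28] ###.. => #  t=0,i=2
  [27] ##.## => .  t=1,i=5
  [26] ##.#. => #  t=8,i=1
  [25] ##..# => #  t=2,i=1
  [24] ##... => #  t=0,i=3
  [23] #.### => .  t=4,i=10
  [22] #.##. => .  t=1,i=6
  [21] #.#.# => .  t=10,i=0
  [20] #.#.. => #  t=3,i=12
  [19] #..## => #  t=3,i=3
  [18] #..#. => .  t=2,i=2
  [17] #...# => .  t=2,i=11
  [16] #.... => #  t=0,i=4
  [15] .#### => .  t=0,i=9
  [14] .###. => .  t=4,i=7
  [13] .##.# => #  t=9,i=2
  [12] .##.. => .  t=1,i=7
  [11] .#.## => #  t=8,i=11
  [10] .#.#. => #  t=3,i=11
  [9] .#..# => .  t=3,i=2
  [8] .#... => #  t=2,i=4
  [7] ..### => .  t=0,i=8
  [6] ..##. => .  t=2,i=8
  [5] ..#.# => #  t=3,i=10
  [4] ..#.. => .  t=2,i=3
  [3] ...## => #  t=0,i=7
  [2] ...#. => #  t=4,i=2
  [1] ....# => #  t=0,i=6
  [0] ..... => .  t=0,i=5
  bits 01010111000110010010110100101110 = 1461267758

1461267758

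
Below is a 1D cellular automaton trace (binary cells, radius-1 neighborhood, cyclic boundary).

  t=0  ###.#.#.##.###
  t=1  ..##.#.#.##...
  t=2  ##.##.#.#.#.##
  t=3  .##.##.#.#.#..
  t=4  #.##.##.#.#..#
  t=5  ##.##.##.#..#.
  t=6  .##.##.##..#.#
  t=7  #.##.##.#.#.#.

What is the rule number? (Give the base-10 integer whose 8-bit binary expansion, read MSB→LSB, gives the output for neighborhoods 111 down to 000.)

99

  nb ###: next=.  (t=0,i=0, bit7=0)
  nb ##.: next=#  (t=0,i=2, bit6=1)
  nb #.#: next=#  (t=0,i=3, bit5=1)
  nb #..: next=.  (t=1,i=11, bit4=0)
  nb .##: next=.  (t=0,i=8, bit3=0)
  nb .#.: next=.  (t=0,i=4, bit2=0)
  nb ..#: next=#  (t=1,i=1, bit1=1)
  nb ...: next=#  (t=1,i=0, bit0=1)
  bits 01100011 = 99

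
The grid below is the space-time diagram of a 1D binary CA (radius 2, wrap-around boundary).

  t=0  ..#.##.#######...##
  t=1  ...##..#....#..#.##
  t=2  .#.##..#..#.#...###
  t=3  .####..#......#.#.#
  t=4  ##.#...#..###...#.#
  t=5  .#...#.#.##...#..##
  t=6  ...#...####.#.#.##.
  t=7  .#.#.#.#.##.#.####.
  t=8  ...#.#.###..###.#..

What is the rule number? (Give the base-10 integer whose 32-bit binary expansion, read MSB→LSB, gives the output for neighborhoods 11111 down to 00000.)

1625954515

  [31] ##### => .  t=0,i=9
  [30] ####. => #  t=0,i=12
  [29] ###.# => #  t=2,i=18
  [28] ###.. => .  t=0,i=13
  [27] ##.## => .  t=0,i=6
  [26] ##.#. => .  t=2,i=0
  [25] ##..# => .  t=0,i=0
  [24] ##... => .  t=0,i=14
  [23] #.### => #  t=0,i=7
  [22] #.##. => #  t=0,i=4
  [21] #.#.# => #  t=2,i=1
  [20] #.#.. => .  t=2,i=12
  [19] #..## => #  t=4,i=9
  [18] #..#. => .  t=0,i=1
  [17] #...# => #  t=0,i=15
  [16] #.... => .  t=1,i=9
  [15] .#### => .  t=0,i=8
  [14] .###. => .  t=2,i=17
  [13] .##.# => .  t=0,i=5
  [12] .##.. => #  t=0,i=18
  [11] .#.## => #  t=0,i=3
  [10] .#.#. => .  t=2,i=11
  [9] .#..# => .  t=1,i=13
  [8] .#... => .  t=1,i=8
  [7] ..### => #  t=2,i=16
  [6] ..##. => #  t=0,i=17
  [5] ..#.# => .  t=0,i=2
  [4] ..#.. => #  t=1,i=7
  [3] ...## => .  t=0,i=16
  [2] ...#. => .  t=1,i=11
  [1] ....# => #  t=1,i=10
  [0] ..... => #  t=3,i=10
  bits 01100000111010100001100011010011 = 1625954515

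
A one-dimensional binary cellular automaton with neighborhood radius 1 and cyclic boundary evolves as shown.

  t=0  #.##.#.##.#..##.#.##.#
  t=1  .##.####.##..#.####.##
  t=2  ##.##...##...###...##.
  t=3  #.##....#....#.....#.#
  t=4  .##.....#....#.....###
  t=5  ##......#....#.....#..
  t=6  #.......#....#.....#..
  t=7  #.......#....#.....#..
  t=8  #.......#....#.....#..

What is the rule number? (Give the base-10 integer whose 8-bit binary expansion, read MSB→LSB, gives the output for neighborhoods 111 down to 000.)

44

  [7] ### => .  t=1,i=5
  [6] ##. => .  t=0,i=0
  [5] #.# => #  t=0,i=1
  [4] #.. => .  t=0,i=11
  [3] .## => #  t=0,i=2
  [2] .#. => #  t=0,i=5
  [1] ..# => .  t=0,i=12
  [0] ... => .  t=2,i=6
  bits 00101100 = 44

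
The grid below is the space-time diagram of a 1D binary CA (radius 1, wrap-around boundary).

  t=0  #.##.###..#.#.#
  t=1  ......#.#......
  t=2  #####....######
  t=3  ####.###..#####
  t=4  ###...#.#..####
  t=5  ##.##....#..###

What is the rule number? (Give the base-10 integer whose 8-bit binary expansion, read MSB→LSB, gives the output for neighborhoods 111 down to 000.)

  ### -> #   bit 7 = 1  t=0,i=6
  ##. -> .   bit 6 = 0  t=0,i=0
  #.# -> .   bit 5 = 0  t=0,i=1
  #.. -> #   bit 4 = 1  t=0,i=8
  .## -> .   bit 3 = 0  t=0,i=2
  .#. -> .   bit 2 = 0  t=0,i=10
  ..# -> .   bit 1 = 0  t=0,i=9
  ... -> #   bit 0 = 1  t=1,i=0
  bits 10010001 = 145

145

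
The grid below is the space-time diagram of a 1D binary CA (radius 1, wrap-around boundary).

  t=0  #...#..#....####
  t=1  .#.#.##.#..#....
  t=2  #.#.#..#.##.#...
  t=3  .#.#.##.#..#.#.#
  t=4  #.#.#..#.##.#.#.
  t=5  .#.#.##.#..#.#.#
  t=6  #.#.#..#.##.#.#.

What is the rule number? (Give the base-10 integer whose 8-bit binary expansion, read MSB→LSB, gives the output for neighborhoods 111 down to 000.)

50

  [7] ### => .  t=0,i=13
  [6] ##. => .  t=0,i=0
  [5] #.# => #  t=1,i=2
  [4] #.. => #  t=0,i=1
  [3] .## => .  t=0,i=12
  [2] .#. => .  t=0,i=4
  [1] ..# => #  t=0,i=3
  [0] ... => .  t=0,i=2
  bits 00110010 = 50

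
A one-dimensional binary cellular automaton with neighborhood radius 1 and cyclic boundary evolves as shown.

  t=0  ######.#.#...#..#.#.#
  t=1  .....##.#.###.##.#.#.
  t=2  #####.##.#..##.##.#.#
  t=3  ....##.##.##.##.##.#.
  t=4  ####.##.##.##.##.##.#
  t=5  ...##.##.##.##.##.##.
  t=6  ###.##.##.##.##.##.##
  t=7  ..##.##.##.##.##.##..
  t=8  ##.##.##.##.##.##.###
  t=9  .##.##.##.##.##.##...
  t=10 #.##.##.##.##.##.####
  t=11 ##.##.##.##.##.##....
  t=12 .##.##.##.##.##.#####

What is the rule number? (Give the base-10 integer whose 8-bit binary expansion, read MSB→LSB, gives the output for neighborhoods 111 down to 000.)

115

  ### -> .   bit 7 = 0  t=0,i=0
  ##. -> #   bit 6 = 1  t=0,i=5
  #.# -> #   bit 5 = 1  t=0,i=6
  #.. -> #   bit 4 = 1  t=0,i=10
  .## -> .   bit 3 = 0  t=0,i=20
  .#. -> .   bit 2 = 0  t=0,i=7
  ..# -> #   bit 1 = 1  t=0,i=12
  ... -> #   bit 0 = 1  t=0,i=11
  bits 01110011 = 115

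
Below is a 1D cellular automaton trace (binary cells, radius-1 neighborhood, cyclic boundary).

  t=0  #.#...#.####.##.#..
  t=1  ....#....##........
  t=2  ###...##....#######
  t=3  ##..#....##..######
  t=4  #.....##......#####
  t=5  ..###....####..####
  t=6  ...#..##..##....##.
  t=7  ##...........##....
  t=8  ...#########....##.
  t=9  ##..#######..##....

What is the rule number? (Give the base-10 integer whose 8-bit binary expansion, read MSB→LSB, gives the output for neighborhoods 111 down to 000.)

  [7] ### => #  t=0,i=9
  [6] ##. => .  t=0,i=11
  [5] #.# => .  t=0,i=1
  [4] #.. => .  t=0,i=3
  [3] .## => .  t=0,i=8
  [2] .#. => .  t=0,i=0
  [1] ..# => .  t=0,i=5
  [0] ... => #  t=0,i=4
  bits 10000001 = 129

129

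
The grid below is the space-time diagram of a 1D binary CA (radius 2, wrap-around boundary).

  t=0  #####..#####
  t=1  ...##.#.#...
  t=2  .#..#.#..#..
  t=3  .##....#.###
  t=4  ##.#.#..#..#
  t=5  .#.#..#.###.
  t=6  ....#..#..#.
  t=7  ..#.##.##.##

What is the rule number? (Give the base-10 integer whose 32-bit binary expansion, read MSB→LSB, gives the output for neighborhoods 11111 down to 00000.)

  ##### -> .   bit 31 = 0  t=0,i=0
  ####. -> #   bit 30 = 1  t=0,i=3
  ###.# -> #   bit 29 = 1  t=3,i=11
  ###.. -> #   bit 28 = 1  t=0,i=4
  ##.## -> #   bit 27 = 1  t=3,i=0
  ##.#. -> .   bit 26 = 0  t=1,i=5
  ##..# -> .   bit 25 = 0  t=0,i=5
  ##... -> #   bit 24 = 1  t=3,i=3
  #.### -> .   bit 23 = 0  t=3,i=9
  #.##. -> #   bit 22 = 1  t=3,i=1
  #.#.# -> #   bit 21 = 1  t=1,i=6
  #.#.. -> .   bit 20 = 0  t=1,i=8
  #..## -> #   bit 19 = 1  t=0,i=6
  #..#. -> .   bit 18 = 0  t=2,i=3
  #...# -> #   bit 17 = 1  t=2,i=11
  #.... -> .   bit 16 = 0  t=1,i=10
  .#### -> #   bit 15 = 1  t=0,i=8
  .###. -> .   bit 14 = 0  t=3,i=10
  .##.# -> #   bit 13 = 1  t=1,i=4
  .##.. -> .   bit 12 = 0  t=3,i=2
  .#.## -> #   bit 11 = 1  t=3,i=8
  .#.#. -> .   bit 10 = 0  t=1,i=7
  .#..# -> #   bit 9 = 1  t=2,i=2
  .#... -> #   bit 8 = 1  t=1,i=9
  ..### -> .   bit 7 = 0  t=0,i=7
  ..##. -> .   bit 6 = 0  t=1,i=3
  ..#.# -> .   bit 5 = 0  t=2,i=4
  ..#.. -> #   bit 4 = 1  t=2,i=1
  ...## -> .   bit 3 = 0  t=1,i=2
  ...#. -> .   bit 2 = 0  t=2,i=0
  ....# -> #   bit 1 = 1  t=1,i=1
  ..... -> .   bit 0 = 0  t=1,i=0
  bits 01111001011010101010101100010010 = 2037033746

2037033746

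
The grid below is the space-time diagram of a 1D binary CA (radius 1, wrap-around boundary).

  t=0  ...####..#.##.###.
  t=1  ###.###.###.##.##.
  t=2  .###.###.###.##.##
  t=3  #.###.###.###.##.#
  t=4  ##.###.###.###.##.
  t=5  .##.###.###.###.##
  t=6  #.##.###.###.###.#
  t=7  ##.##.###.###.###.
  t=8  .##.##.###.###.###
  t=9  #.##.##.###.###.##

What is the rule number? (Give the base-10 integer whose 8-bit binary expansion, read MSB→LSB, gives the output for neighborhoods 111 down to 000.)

  ###|#  b7=1 t=0,i=4
  ##.|#  b6=1 t=0,i=6
  #.#|#  b5=1 t=0,i=10
  #..|.  b4=0 t=0,i=7
  .##|.  b3=0 t=0,i=3
  .#.|#  b2=1 t=0,i=9
  ..#|#  b1=1 t=0,i=2
  ...|#  b0=1 t=0,i=0
  bits 11100111 = 231

231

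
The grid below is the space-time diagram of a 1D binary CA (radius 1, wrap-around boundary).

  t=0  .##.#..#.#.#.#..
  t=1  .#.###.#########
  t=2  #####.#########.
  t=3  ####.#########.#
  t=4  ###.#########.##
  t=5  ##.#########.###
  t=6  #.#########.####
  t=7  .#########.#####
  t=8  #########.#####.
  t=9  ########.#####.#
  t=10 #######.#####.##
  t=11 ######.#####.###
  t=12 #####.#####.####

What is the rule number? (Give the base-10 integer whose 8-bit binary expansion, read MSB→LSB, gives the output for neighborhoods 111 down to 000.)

189

  [7] ### => #  t=1,i=4
  [6] ##. => .  t=0,i=2
  [5] #.# => #  t=0,i=3
  [4] #.. => #  t=0,i=5
  [3] .## => #  t=0,i=1
  [2] .#. => #  t=0,i=4
  [1] ..# => .  t=0,i=0
  [0] ... => #  t=0,i=15
  bits 10111101 = 189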